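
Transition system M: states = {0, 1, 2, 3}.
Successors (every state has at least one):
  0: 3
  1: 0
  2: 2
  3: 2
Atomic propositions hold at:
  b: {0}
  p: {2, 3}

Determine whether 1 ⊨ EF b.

EF b: least fixpoint, start Z0 = {0}, add states with some successor in Z. Z1 = {0, 1}; fixed.
Sat(EF b) = {0, 1}
1 ∈ Sat(EF b) = {0, 1}, so the formula holds at 1.

Yes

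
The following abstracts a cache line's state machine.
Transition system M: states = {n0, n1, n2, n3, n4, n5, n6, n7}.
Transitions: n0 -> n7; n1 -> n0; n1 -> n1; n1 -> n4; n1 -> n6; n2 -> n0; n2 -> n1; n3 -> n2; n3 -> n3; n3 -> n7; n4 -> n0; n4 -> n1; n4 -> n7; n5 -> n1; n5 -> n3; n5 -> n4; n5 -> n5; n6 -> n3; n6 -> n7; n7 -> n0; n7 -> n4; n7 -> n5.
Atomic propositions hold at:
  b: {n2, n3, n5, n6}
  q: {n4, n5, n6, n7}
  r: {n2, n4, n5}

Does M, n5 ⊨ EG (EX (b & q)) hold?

Yes

Sat(b & q) = {n5, n6}
Sat(EX (b & q)) = {s : some successor in {n5, n6}} = {n1, n5, n7}
EG (EX (b & q)): greatest fixpoint, start Z0 = {n1, n5, n7}, keep only states in Sat with some successor in Z. Already a fixed point.
Sat(EG (EX (b & q))) = {n1, n5, n7}
n5 ∈ Sat(EG (EX (b & q))) = {n1, n5, n7}, so the formula holds at n5.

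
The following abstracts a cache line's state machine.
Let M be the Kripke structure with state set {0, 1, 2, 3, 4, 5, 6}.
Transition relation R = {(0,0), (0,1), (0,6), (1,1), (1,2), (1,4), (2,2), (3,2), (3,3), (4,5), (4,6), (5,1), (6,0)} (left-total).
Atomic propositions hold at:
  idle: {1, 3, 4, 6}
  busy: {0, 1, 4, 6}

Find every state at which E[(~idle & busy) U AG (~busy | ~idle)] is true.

{2, 3}

Sat(~idle) = {0, 2, 5}
Sat(~idle & busy) = {0}
Sat(~busy) = {2, 3, 5}
Sat(~busy | ~idle) = {0, 2, 3, 5}
AG (~busy | ~idle): greatest fixpoint, start Z0 = {0, 2, 3, 5}, keep only states in Sat with every successor in Z. Z1 = {2, 3}; fixed.
Sat(AG (~busy | ~idle)) = {2, 3}
E[(~idle & busy) U AG (~busy | ~idle)]: least fixpoint, start Z0 = Sat(AG (~busy | ~idle)) = {2, 3}, add states in Sat(~idle & busy) with some successor in Z. Already a fixed point.
Sat(E[(~idle & busy) U AG (~busy | ~idle)]) = {2, 3}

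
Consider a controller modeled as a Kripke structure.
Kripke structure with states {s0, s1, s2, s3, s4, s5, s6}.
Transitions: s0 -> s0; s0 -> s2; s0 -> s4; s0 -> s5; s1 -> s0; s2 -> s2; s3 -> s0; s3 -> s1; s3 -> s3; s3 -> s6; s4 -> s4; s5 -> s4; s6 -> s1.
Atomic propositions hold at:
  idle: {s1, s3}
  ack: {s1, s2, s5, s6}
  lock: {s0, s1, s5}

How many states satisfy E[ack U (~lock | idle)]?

Sat(~lock) = {s2, s3, s4, s6}
Sat(~lock | idle) = {s1, s2, s3, s4, s6}
E[ack U (~lock | idle)]: least fixpoint, start Z0 = Sat((~lock | idle)) = {s1, s2, s3, s4, s6}, add states in Sat(ack) with some successor in Z. Z1 = {s1, s2, s3, s4, s5, s6}; fixed.
Sat(E[ack U (~lock | idle)]) = {s1, s2, s3, s4, s5, s6}
|Sat(E[ack U (~lock | idle)])| = |{s1, s2, s3, s4, s5, s6}| = 6.

6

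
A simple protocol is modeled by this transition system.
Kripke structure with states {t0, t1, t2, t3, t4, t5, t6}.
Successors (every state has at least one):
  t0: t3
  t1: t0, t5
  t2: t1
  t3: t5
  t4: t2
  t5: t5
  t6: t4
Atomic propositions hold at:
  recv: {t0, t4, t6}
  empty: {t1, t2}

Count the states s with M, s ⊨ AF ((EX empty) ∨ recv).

Sat(EX empty) = {s : some successor in {t1, t2}} = {t2, t4}
Sat((EX empty) ∨ recv) = {t0, t2, t4, t6}
AF ((EX empty) ∨ recv): least fixpoint, start Z0 = {t0, t2, t4, t6}, add states with every successor in Z. Already a fixed point.
Sat(AF ((EX empty) ∨ recv)) = {t0, t2, t4, t6}
|Sat(AF ((EX empty) ∨ recv))| = |{t0, t2, t4, t6}| = 4.

4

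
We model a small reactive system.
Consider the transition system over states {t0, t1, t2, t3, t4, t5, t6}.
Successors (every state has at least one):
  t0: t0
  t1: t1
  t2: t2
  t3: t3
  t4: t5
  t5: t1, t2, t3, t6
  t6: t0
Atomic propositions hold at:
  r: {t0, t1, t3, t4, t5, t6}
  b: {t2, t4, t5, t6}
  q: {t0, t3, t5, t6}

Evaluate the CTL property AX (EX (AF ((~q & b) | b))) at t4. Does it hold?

Sat(~q) = {t1, t2, t4}
Sat(~q & b) = {t2, t4}
Sat((~q & b) | b) = {t2, t4, t5, t6}
AF ((~q & b) | b): least fixpoint, start Z0 = {t2, t4, t5, t6}, add states with every successor in Z. Already a fixed point.
Sat(AF ((~q & b) | b)) = {t2, t4, t5, t6}
Sat(EX (AF ((~q & b) | b))) = {s : some successor in {t2, t4, t5, t6}} = {t2, t4, t5}
Sat(AX (EX (AF ((~q & b) | b)))) = {s : every successor in {t2, t4, t5}} = {t2, t4}
t4 ∈ Sat(AX (EX (AF ((~q & b) | b)))) = {t2, t4}, so the formula holds at t4.

Yes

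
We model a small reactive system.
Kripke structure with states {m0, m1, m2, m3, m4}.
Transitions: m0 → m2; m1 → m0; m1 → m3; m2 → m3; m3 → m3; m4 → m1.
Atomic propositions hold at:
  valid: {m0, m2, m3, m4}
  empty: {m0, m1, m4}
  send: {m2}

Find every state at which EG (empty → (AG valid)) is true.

AG valid: greatest fixpoint, start Z0 = {m0, m2, m3, m4}, keep only states in Sat with every successor in Z. Z1 = {m0, m2, m3}; fixed.
Sat(AG valid) = {m0, m2, m3}
Sat(empty → (AG valid)) = {m0, m2, m3}
EG (empty → (AG valid)): greatest fixpoint, start Z0 = {m0, m2, m3}, keep only states in Sat with some successor in Z. Already a fixed point.
Sat(EG (empty → (AG valid))) = {m0, m2, m3}

{m0, m2, m3}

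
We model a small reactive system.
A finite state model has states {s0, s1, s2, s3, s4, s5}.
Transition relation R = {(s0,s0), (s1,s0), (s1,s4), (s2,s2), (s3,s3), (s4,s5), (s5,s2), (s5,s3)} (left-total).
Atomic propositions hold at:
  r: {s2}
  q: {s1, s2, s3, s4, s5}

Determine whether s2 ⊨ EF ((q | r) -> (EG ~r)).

Sat(q | r) = {s1, s2, s3, s4, s5}
Sat(~r) = {s0, s1, s3, s4, s5}
EG ~r: greatest fixpoint, start Z0 = {s0, s1, s3, s4, s5}, keep only states in Sat with some successor in Z. Already a fixed point.
Sat(EG ~r) = {s0, s1, s3, s4, s5}
Sat((q | r) -> (EG ~r)) = {s0, s1, s3, s4, s5}
EF ((q | r) -> (EG ~r)): least fixpoint, start Z0 = {s0, s1, s3, s4, s5}, add states with some successor in Z. Already a fixed point.
Sat(EF ((q | r) -> (EG ~r))) = {s0, s1, s3, s4, s5}
s2 ∉ Sat(EF ((q | r) -> (EG ~r))) = {s0, s1, s3, s4, s5}, so the formula does not hold at s2.

No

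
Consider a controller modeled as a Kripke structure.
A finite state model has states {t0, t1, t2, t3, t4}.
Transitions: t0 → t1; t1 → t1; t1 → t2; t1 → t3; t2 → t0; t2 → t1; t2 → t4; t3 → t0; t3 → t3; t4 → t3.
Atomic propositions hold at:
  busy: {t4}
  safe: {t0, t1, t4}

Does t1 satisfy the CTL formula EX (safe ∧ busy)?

Sat(safe ∧ busy) = {t4}
Sat(EX (safe ∧ busy)) = {s : some successor in {t4}} = {t2}
t1 ∉ Sat(EX (safe ∧ busy)) = {t2}, so the formula does not hold at t1.

No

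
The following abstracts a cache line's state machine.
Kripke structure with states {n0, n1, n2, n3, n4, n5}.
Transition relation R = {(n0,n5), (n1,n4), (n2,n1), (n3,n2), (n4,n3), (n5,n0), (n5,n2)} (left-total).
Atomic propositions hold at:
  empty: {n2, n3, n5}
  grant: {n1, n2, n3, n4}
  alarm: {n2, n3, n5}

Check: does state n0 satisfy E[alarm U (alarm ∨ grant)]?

No

Sat(alarm ∨ grant) = {n1, n2, n3, n4, n5}
E[alarm U (alarm ∨ grant)]: least fixpoint, start Z0 = Sat((alarm ∨ grant)) = {n1, n2, n3, n4, n5}, add states in Sat(alarm) with some successor in Z. Already a fixed point.
Sat(E[alarm U (alarm ∨ grant)]) = {n1, n2, n3, n4, n5}
n0 ∉ Sat(E[alarm U (alarm ∨ grant)]) = {n1, n2, n3, n4, n5}, so the formula does not hold at n0.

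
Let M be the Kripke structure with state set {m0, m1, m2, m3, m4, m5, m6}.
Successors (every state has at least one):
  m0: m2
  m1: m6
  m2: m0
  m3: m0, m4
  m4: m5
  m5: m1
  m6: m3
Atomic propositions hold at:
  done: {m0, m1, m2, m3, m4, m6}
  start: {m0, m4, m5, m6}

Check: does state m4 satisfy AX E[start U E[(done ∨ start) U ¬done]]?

Sat(done ∨ start) = {m0, m1, m2, m3, m4, m5, m6}
Sat(¬done) = {m5}
E[(done ∨ start) U ¬done]: least fixpoint, start Z0 = Sat(¬done) = {m5}, add states in Sat(done ∨ start) with some successor in Z. Z1 = {m4, m5}; Z2 = {m3, m4, m5}; Z3 = {m3, m4, m5, m6}; Z4 = {m1, m3, m4, m5, m6}; fixed.
Sat(E[(done ∨ start) U ¬done]) = {m1, m3, m4, m5, m6}
E[start U E[(done ∨ start) U ¬done]]: least fixpoint, start Z0 = Sat(E[(done ∨ start) U ¬done]) = {m1, m3, m4, m5, m6}, add states in Sat(start) with some successor in Z. Already a fixed point.
Sat(E[start U E[(done ∨ start) U ¬done]]) = {m1, m3, m4, m5, m6}
Sat(AX E[start U E[(done ∨ start) U ¬done]]) = {s : every successor in {m1, m3, m4, m5, m6}} = {m1, m4, m5, m6}
m4 ∈ Sat(AX E[start U E[(done ∨ start) U ¬done]]) = {m1, m4, m5, m6}, so the formula holds at m4.

Yes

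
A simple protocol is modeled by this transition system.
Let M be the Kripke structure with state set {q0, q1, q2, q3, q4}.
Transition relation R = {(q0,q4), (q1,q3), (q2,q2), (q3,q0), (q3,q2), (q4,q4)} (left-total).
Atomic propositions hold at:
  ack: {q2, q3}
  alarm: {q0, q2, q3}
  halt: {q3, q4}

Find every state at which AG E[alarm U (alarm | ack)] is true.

Sat(alarm | ack) = {q0, q2, q3}
E[alarm U (alarm | ack)]: least fixpoint, start Z0 = Sat((alarm | ack)) = {q0, q2, q3}, add states in Sat(alarm) with some successor in Z. Already a fixed point.
Sat(E[alarm U (alarm | ack)]) = {q0, q2, q3}
AG E[alarm U (alarm | ack)]: greatest fixpoint, start Z0 = {q0, q2, q3}, keep only states in Sat with every successor in Z. Z1 = {q2, q3}; Z2 = {q2}; fixed.
Sat(AG E[alarm U (alarm | ack)]) = {q2}

{q2}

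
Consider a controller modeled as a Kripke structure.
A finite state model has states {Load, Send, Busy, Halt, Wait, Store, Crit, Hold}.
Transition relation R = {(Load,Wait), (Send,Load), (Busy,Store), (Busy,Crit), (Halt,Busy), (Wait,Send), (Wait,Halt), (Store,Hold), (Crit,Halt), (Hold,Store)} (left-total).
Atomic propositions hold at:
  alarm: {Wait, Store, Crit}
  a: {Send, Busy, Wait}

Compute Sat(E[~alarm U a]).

{Load, Send, Busy, Halt, Wait}

Sat(~alarm) = {Load, Send, Busy, Halt, Hold}
E[~alarm U a]: least fixpoint, start Z0 = Sat(a) = {Send, Busy, Wait}, add states in Sat(~alarm) with some successor in Z. Z1 = {Load, Send, Busy, Halt, Wait}; fixed.
Sat(E[~alarm U a]) = {Load, Send, Busy, Halt, Wait}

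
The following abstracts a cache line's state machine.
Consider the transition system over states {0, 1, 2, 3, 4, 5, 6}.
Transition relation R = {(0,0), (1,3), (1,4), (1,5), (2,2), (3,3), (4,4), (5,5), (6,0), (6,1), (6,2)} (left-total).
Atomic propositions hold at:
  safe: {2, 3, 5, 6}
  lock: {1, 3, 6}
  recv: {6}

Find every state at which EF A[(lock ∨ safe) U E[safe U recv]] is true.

Sat(lock ∨ safe) = {1, 2, 3, 5, 6}
E[safe U recv]: least fixpoint, start Z0 = Sat(recv) = {6}, add states in Sat(safe) with some successor in Z. Already a fixed point.
Sat(E[safe U recv]) = {6}
A[(lock ∨ safe) U E[safe U recv]]: least fixpoint, start Z0 = Sat(E[safe U recv]) = {6}, add states in Sat(lock ∨ safe) with every successor in Z. Already a fixed point.
Sat(A[(lock ∨ safe) U E[safe U recv]]) = {6}
EF A[(lock ∨ safe) U E[safe U recv]]: least fixpoint, start Z0 = {6}, add states with some successor in Z. Already a fixed point.
Sat(EF A[(lock ∨ safe) U E[safe U recv]]) = {6}

{6}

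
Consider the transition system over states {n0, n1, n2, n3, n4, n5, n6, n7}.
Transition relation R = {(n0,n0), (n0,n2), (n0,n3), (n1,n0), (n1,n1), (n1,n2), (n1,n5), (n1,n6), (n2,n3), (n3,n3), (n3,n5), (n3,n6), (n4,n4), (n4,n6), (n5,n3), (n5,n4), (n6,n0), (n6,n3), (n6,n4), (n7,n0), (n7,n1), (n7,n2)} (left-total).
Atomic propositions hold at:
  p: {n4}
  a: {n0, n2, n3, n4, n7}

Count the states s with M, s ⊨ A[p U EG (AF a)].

AF a: least fixpoint, start Z0 = {n0, n2, n3, n4, n7}, add states with every successor in Z. Z1 = {n0, n2, n3, n4, n5, n6, n7}; fixed.
Sat(AF a) = {n0, n2, n3, n4, n5, n6, n7}
EG (AF a): greatest fixpoint, start Z0 = {n0, n2, n3, n4, n5, n6, n7}, keep only states in Sat with some successor in Z. Already a fixed point.
Sat(EG (AF a)) = {n0, n2, n3, n4, n5, n6, n7}
A[p U EG (AF a)]: least fixpoint, start Z0 = Sat(EG (AF a)) = {n0, n2, n3, n4, n5, n6, n7}, add states in Sat(p) with every successor in Z. Already a fixed point.
Sat(A[p U EG (AF a)]) = {n0, n2, n3, n4, n5, n6, n7}
|Sat(A[p U EG (AF a)])| = |{n0, n2, n3, n4, n5, n6, n7}| = 7.

7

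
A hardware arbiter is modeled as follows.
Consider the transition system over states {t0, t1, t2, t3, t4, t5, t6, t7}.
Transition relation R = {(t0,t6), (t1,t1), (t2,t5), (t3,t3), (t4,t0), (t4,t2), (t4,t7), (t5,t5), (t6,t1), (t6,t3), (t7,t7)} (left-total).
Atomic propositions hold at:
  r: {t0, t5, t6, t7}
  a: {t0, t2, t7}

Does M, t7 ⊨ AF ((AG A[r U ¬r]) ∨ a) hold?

Sat(¬r) = {t1, t2, t3, t4}
A[r U ¬r]: least fixpoint, start Z0 = Sat(¬r) = {t1, t2, t3, t4}, add states in Sat(r) with every successor in Z. Z1 = {t1, t2, t3, t4, t6}; Z2 = {t0, t1, t2, t3, t4, t6}; fixed.
Sat(A[r U ¬r]) = {t0, t1, t2, t3, t4, t6}
AG A[r U ¬r]: greatest fixpoint, start Z0 = {t0, t1, t2, t3, t4, t6}, keep only states in Sat with every successor in Z. Z1 = {t0, t1, t3, t6}; fixed.
Sat(AG A[r U ¬r]) = {t0, t1, t3, t6}
Sat((AG A[r U ¬r]) ∨ a) = {t0, t1, t2, t3, t6, t7}
AF ((AG A[r U ¬r]) ∨ a): least fixpoint, start Z0 = {t0, t1, t2, t3, t6, t7}, add states with every successor in Z. Z1 = {t0, t1, t2, t3, t4, t6, t7}; fixed.
Sat(AF ((AG A[r U ¬r]) ∨ a)) = {t0, t1, t2, t3, t4, t6, t7}
t7 ∈ Sat(AF ((AG A[r U ¬r]) ∨ a)) = {t0, t1, t2, t3, t4, t6, t7}, so the formula holds at t7.

Yes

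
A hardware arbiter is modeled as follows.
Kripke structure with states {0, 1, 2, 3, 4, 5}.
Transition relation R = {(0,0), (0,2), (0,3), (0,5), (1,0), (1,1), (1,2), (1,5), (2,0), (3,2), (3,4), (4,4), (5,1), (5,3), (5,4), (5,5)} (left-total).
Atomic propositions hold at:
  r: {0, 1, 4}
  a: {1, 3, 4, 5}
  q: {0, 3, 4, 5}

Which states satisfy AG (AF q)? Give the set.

AF q: least fixpoint, start Z0 = {0, 3, 4, 5}, add states with every successor in Z. Z1 = {0, 2, 3, 4, 5}; fixed.
Sat(AF q) = {0, 2, 3, 4, 5}
AG (AF q): greatest fixpoint, start Z0 = {0, 2, 3, 4, 5}, keep only states in Sat with every successor in Z. Z1 = {0, 2, 3, 4}; Z2 = {2, 3, 4}; Z3 = {3, 4}; Z4 = {4}; fixed.
Sat(AG (AF q)) = {4}

{4}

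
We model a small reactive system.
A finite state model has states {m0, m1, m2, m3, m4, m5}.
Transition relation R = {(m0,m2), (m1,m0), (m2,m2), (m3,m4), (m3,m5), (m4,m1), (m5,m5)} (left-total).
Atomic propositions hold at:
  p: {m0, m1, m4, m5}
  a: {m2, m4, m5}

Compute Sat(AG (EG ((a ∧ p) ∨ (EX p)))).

Sat(a ∧ p) = {m4, m5}
Sat(EX p) = {s : some successor in {m0, m1, m4, m5}} = {m1, m3, m4, m5}
Sat((a ∧ p) ∨ (EX p)) = {m1, m3, m4, m5}
EG ((a ∧ p) ∨ (EX p)): greatest fixpoint, start Z0 = {m1, m3, m4, m5}, keep only states in Sat with some successor in Z. Z1 = {m3, m4, m5}; Z2 = {m3, m5}; fixed.
Sat(EG ((a ∧ p) ∨ (EX p))) = {m3, m5}
AG (EG ((a ∧ p) ∨ (EX p))): greatest fixpoint, start Z0 = {m3, m5}, keep only states in Sat with every successor in Z. Z1 = {m5}; fixed.
Sat(AG (EG ((a ∧ p) ∨ (EX p)))) = {m5}

{m5}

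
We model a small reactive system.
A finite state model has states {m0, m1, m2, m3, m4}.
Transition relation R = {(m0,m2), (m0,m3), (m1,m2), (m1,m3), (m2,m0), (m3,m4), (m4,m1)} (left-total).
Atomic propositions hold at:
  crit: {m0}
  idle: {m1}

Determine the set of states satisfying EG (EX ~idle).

{m0, m1, m2}

Sat(~idle) = {m0, m2, m3, m4}
Sat(EX ~idle) = {s : some successor in {m0, m2, m3, m4}} = {m0, m1, m2, m3}
EG (EX ~idle): greatest fixpoint, start Z0 = {m0, m1, m2, m3}, keep only states in Sat with some successor in Z. Z1 = {m0, m1, m2}; fixed.
Sat(EG (EX ~idle)) = {m0, m1, m2}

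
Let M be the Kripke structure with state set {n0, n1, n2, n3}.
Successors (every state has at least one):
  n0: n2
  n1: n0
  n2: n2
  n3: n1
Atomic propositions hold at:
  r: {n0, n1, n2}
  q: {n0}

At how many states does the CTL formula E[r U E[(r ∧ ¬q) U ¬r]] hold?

Sat(¬q) = {n1, n2, n3}
Sat(r ∧ ¬q) = {n1, n2}
Sat(¬r) = {n3}
E[(r ∧ ¬q) U ¬r]: least fixpoint, start Z0 = Sat(¬r) = {n3}, add states in Sat(r ∧ ¬q) with some successor in Z. Already a fixed point.
Sat(E[(r ∧ ¬q) U ¬r]) = {n3}
E[r U E[(r ∧ ¬q) U ¬r]]: least fixpoint, start Z0 = Sat(E[(r ∧ ¬q) U ¬r]) = {n3}, add states in Sat(r) with some successor in Z. Already a fixed point.
Sat(E[r U E[(r ∧ ¬q) U ¬r]]) = {n3}
|Sat(E[r U E[(r ∧ ¬q) U ¬r]])| = |{n3}| = 1.

1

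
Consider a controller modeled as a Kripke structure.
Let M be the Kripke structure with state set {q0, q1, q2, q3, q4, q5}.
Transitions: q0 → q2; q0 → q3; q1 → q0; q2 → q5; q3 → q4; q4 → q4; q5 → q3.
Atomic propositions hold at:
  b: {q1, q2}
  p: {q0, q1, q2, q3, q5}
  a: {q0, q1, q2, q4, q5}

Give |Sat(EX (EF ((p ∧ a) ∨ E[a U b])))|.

Sat(p ∧ a) = {q0, q1, q2, q5}
E[a U b]: least fixpoint, start Z0 = Sat(b) = {q1, q2}, add states in Sat(a) with some successor in Z. Z1 = {q0, q1, q2}; fixed.
Sat(E[a U b]) = {q0, q1, q2}
Sat((p ∧ a) ∨ E[a U b]) = {q0, q1, q2, q5}
EF ((p ∧ a) ∨ E[a U b]): least fixpoint, start Z0 = {q0, q1, q2, q5}, add states with some successor in Z. Already a fixed point.
Sat(EF ((p ∧ a) ∨ E[a U b])) = {q0, q1, q2, q5}
Sat(EX (EF ((p ∧ a) ∨ E[a U b]))) = {s : some successor in {q0, q1, q2, q5}} = {q0, q1, q2}
|Sat(EX (EF ((p ∧ a) ∨ E[a U b])))| = |{q0, q1, q2}| = 3.

3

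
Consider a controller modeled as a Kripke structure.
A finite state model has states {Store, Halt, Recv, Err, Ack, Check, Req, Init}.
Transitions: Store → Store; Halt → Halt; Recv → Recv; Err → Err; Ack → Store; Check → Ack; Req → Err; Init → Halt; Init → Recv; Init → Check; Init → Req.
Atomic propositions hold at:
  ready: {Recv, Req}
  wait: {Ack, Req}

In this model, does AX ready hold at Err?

No

Sat(AX ready) = {s : every successor in {Recv, Req}} = {Recv}
Err ∉ Sat(AX ready) = {Recv}, so the formula does not hold at Err.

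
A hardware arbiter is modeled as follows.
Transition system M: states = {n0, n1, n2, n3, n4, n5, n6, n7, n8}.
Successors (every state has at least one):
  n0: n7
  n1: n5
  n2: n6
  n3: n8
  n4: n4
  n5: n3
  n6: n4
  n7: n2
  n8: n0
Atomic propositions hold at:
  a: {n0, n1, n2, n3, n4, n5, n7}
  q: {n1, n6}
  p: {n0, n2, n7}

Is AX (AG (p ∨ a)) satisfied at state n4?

Sat(p ∨ a) = {n0, n1, n2, n3, n4, n5, n7}
AG (p ∨ a): greatest fixpoint, start Z0 = {n0, n1, n2, n3, n4, n5, n7}, keep only states in Sat with every successor in Z. Z1 = {n0, n1, n4, n5, n7}; Z2 = {n0, n1, n4}; Z3 = {n4}; fixed.
Sat(AG (p ∨ a)) = {n4}
Sat(AX (AG (p ∨ a))) = {s : every successor in {n4}} = {n4, n6}
n4 ∈ Sat(AX (AG (p ∨ a))) = {n4, n6}, so the formula holds at n4.

Yes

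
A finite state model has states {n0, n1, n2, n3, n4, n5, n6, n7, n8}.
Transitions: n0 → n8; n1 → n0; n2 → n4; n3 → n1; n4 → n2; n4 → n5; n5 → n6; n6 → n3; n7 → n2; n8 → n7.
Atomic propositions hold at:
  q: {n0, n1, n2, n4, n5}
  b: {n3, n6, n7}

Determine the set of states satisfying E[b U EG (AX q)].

Sat(AX q) = {s : every successor in {n0, n1, n2, n4, n5}} = {n1, n2, n3, n4, n7}
EG (AX q): greatest fixpoint, start Z0 = {n1, n2, n3, n4, n7}, keep only states in Sat with some successor in Z. Z1 = {n2, n3, n4, n7}; Z2 = {n2, n4, n7}; fixed.
Sat(EG (AX q)) = {n2, n4, n7}
E[b U EG (AX q)]: least fixpoint, start Z0 = Sat(EG (AX q)) = {n2, n4, n7}, add states in Sat(b) with some successor in Z. Already a fixed point.
Sat(E[b U EG (AX q)]) = {n2, n4, n7}

{n2, n4, n7}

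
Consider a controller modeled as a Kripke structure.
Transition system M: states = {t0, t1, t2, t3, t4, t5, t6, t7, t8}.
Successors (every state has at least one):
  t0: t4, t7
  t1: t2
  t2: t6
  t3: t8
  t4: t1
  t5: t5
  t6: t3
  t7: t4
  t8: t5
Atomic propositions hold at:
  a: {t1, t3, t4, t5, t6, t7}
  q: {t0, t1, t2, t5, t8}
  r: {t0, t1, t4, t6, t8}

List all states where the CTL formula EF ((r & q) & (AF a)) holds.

Sat(r & q) = {t0, t1, t8}
AF a: least fixpoint, start Z0 = {t1, t3, t4, t5, t6, t7}, add states with every successor in Z. Z1 = {t0, t1, t2, t3, t4, t5, t6, t7, t8}; fixed.
Sat(AF a) = {t0, t1, t2, t3, t4, t5, t6, t7, t8}
Sat((r & q) & (AF a)) = {t0, t1, t8}
EF ((r & q) & (AF a)): least fixpoint, start Z0 = {t0, t1, t8}, add states with some successor in Z. Z1 = {t0, t1, t3, t4, t8}; Z2 = {t0, t1, t3, t4, t6, t7, t8}; Z3 = {t0, t1, t2, t3, t4, t6, t7, t8}; fixed.
Sat(EF ((r & q) & (AF a))) = {t0, t1, t2, t3, t4, t6, t7, t8}

{t0, t1, t2, t3, t4, t6, t7, t8}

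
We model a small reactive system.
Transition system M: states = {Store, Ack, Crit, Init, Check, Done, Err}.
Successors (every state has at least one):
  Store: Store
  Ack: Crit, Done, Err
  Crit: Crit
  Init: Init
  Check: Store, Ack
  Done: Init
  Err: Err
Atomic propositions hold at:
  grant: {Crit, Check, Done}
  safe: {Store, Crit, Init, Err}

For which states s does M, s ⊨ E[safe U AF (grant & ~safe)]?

{Check, Done}

Sat(~safe) = {Ack, Check, Done}
Sat(grant & ~safe) = {Check, Done}
AF (grant & ~safe): least fixpoint, start Z0 = {Check, Done}, add states with every successor in Z. Already a fixed point.
Sat(AF (grant & ~safe)) = {Check, Done}
E[safe U AF (grant & ~safe)]: least fixpoint, start Z0 = Sat(AF (grant & ~safe)) = {Check, Done}, add states in Sat(safe) with some successor in Z. Already a fixed point.
Sat(E[safe U AF (grant & ~safe)]) = {Check, Done}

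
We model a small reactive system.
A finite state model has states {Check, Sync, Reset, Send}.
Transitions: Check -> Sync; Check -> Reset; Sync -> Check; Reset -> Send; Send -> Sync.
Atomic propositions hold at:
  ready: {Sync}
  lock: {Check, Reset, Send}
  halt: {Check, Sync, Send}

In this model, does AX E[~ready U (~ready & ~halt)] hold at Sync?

Sat(~ready) = {Check, Reset, Send}
Sat(~halt) = {Reset}
Sat(~ready & ~halt) = {Reset}
E[~ready U (~ready & ~halt)]: least fixpoint, start Z0 = Sat((~ready & ~halt)) = {Reset}, add states in Sat(~ready) with some successor in Z. Z1 = {Check, Reset}; fixed.
Sat(E[~ready U (~ready & ~halt)]) = {Check, Reset}
Sat(AX E[~ready U (~ready & ~halt)]) = {s : every successor in {Check, Reset}} = {Sync}
Sync ∈ Sat(AX E[~ready U (~ready & ~halt)]) = {Sync}, so the formula holds at Sync.

Yes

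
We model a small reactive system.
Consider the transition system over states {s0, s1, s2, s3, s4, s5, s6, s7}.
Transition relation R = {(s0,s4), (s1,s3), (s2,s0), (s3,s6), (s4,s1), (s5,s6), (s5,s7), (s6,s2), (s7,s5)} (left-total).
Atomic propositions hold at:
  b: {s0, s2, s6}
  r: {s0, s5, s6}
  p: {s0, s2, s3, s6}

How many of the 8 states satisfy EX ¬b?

Sat(¬b) = {s1, s3, s4, s5, s7}
Sat(EX ¬b) = {s : some successor in {s1, s3, s4, s5, s7}} = {s0, s1, s4, s5, s7}
|Sat(EX ¬b)| = |{s0, s1, s4, s5, s7}| = 5.

5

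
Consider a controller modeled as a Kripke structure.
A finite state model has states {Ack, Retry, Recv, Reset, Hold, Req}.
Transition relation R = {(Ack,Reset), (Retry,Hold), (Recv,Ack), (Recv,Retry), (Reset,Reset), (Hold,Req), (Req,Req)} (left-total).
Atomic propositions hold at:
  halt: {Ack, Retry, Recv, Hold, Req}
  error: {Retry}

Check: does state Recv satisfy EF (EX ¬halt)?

Sat(¬halt) = {Reset}
Sat(EX ¬halt) = {s : some successor in {Reset}} = {Ack, Reset}
EF (EX ¬halt): least fixpoint, start Z0 = {Ack, Reset}, add states with some successor in Z. Z1 = {Ack, Recv, Reset}; fixed.
Sat(EF (EX ¬halt)) = {Ack, Recv, Reset}
Recv ∈ Sat(EF (EX ¬halt)) = {Ack, Recv, Reset}, so the formula holds at Recv.

Yes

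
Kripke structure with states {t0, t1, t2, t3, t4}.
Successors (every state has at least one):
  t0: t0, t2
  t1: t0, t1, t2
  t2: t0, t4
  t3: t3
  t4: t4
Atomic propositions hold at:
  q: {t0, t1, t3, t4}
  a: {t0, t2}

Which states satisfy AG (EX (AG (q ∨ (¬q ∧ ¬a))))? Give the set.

Sat(¬q) = {t2}
Sat(¬a) = {t1, t3, t4}
Sat(¬q ∧ ¬a) = ∅
Sat(q ∨ (¬q ∧ ¬a)) = {t0, t1, t3, t4}
AG (q ∨ (¬q ∧ ¬a)): greatest fixpoint, start Z0 = {t0, t1, t3, t4}, keep only states in Sat with every successor in Z. Z1 = {t3, t4}; fixed.
Sat(AG (q ∨ (¬q ∧ ¬a))) = {t3, t4}
Sat(EX (AG (q ∨ (¬q ∧ ¬a)))) = {s : some successor in {t3, t4}} = {t2, t3, t4}
AG (EX (AG (q ∨ (¬q ∧ ¬a)))): greatest fixpoint, start Z0 = {t2, t3, t4}, keep only states in Sat with every successor in Z. Z1 = {t3, t4}; fixed.
Sat(AG (EX (AG (q ∨ (¬q ∧ ¬a))))) = {t3, t4}

{t3, t4}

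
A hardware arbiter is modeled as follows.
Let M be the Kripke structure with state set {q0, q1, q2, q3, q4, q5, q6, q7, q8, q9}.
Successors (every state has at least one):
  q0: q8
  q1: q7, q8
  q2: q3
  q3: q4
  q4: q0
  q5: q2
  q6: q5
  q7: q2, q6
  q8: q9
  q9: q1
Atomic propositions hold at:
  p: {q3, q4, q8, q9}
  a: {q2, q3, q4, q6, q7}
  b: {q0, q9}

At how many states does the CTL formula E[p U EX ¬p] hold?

8

Sat(¬p) = {q0, q1, q2, q5, q6, q7}
Sat(EX ¬p) = {s : some successor in {q0, q1, q2, q5, q6, q7}} = {q1, q4, q5, q6, q7, q9}
E[p U EX ¬p]: least fixpoint, start Z0 = Sat(EX ¬p) = {q1, q4, q5, q6, q7, q9}, add states in Sat(p) with some successor in Z. Z1 = {q1, q3, q4, q5, q6, q7, q8, q9}; fixed.
Sat(E[p U EX ¬p]) = {q1, q3, q4, q5, q6, q7, q8, q9}
|Sat(E[p U EX ¬p])| = |{q1, q3, q4, q5, q6, q7, q8, q9}| = 8.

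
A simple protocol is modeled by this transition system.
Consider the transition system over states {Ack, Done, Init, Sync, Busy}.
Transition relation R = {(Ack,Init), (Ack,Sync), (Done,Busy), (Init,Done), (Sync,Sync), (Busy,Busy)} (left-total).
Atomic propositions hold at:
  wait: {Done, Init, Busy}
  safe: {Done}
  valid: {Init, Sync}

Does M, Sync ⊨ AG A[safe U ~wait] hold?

Sat(~wait) = {Ack, Sync}
A[safe U ~wait]: least fixpoint, start Z0 = Sat(~wait) = {Ack, Sync}, add states in Sat(safe) with every successor in Z. Already a fixed point.
Sat(A[safe U ~wait]) = {Ack, Sync}
AG A[safe U ~wait]: greatest fixpoint, start Z0 = {Ack, Sync}, keep only states in Sat with every successor in Z. Z1 = {Sync}; fixed.
Sat(AG A[safe U ~wait]) = {Sync}
Sync ∈ Sat(AG A[safe U ~wait]) = {Sync}, so the formula holds at Sync.

Yes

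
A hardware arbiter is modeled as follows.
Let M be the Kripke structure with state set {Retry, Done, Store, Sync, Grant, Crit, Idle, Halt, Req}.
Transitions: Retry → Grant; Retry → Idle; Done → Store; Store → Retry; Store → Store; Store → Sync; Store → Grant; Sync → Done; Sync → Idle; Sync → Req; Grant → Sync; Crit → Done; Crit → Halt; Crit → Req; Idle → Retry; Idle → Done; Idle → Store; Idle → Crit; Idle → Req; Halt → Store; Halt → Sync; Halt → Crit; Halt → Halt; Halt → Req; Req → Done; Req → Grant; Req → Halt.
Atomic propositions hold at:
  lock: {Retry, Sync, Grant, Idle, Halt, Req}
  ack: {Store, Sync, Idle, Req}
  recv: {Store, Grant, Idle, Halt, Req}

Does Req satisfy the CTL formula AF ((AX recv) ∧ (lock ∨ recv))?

No

Sat(AX recv) = {s : every successor in {Store, Grant, Idle, Halt, Req}} = {Retry, Done}
Sat(lock ∨ recv) = {Retry, Store, Sync, Grant, Idle, Halt, Req}
Sat((AX recv) ∧ (lock ∨ recv)) = {Retry}
AF ((AX recv) ∧ (lock ∨ recv)): least fixpoint, start Z0 = {Retry}, add states with every successor in Z. Already a fixed point.
Sat(AF ((AX recv) ∧ (lock ∨ recv))) = {Retry}
Req ∉ Sat(AF ((AX recv) ∧ (lock ∨ recv))) = {Retry}, so the formula does not hold at Req.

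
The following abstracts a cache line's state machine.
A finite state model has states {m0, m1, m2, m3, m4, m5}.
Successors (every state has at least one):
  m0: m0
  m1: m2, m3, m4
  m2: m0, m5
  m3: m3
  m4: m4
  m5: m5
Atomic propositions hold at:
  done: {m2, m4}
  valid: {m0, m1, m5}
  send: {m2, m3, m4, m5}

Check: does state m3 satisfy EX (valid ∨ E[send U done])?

E[send U done]: least fixpoint, start Z0 = Sat(done) = {m2, m4}, add states in Sat(send) with some successor in Z. Already a fixed point.
Sat(E[send U done]) = {m2, m4}
Sat(valid ∨ E[send U done]) = {m0, m1, m2, m4, m5}
Sat(EX (valid ∨ E[send U done])) = {s : some successor in {m0, m1, m2, m4, m5}} = {m0, m1, m2, m4, m5}
m3 ∉ Sat(EX (valid ∨ E[send U done])) = {m0, m1, m2, m4, m5}, so the formula does not hold at m3.

No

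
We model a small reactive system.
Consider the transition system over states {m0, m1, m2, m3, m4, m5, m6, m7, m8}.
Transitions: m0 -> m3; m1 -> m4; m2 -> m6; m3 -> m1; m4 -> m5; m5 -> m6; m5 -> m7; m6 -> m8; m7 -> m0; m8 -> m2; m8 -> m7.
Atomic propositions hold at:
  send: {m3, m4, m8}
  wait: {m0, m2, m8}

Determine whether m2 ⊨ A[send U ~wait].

No

Sat(~wait) = {m1, m3, m4, m5, m6, m7}
A[send U ~wait]: least fixpoint, start Z0 = Sat(~wait) = {m1, m3, m4, m5, m6, m7}, add states in Sat(send) with every successor in Z. Already a fixed point.
Sat(A[send U ~wait]) = {m1, m3, m4, m5, m6, m7}
m2 ∉ Sat(A[send U ~wait]) = {m1, m3, m4, m5, m6, m7}, so the formula does not hold at m2.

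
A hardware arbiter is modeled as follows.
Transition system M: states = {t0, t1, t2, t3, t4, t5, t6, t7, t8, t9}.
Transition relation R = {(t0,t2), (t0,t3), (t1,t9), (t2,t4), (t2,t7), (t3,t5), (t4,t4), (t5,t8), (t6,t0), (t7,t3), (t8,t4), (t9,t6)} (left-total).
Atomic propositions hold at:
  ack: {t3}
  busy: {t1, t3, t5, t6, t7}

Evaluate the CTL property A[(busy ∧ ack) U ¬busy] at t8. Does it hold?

Yes

Sat(busy ∧ ack) = {t3}
Sat(¬busy) = {t0, t2, t4, t8, t9}
A[(busy ∧ ack) U ¬busy]: least fixpoint, start Z0 = Sat(¬busy) = {t0, t2, t4, t8, t9}, add states in Sat(busy ∧ ack) with every successor in Z. Already a fixed point.
Sat(A[(busy ∧ ack) U ¬busy]) = {t0, t2, t4, t8, t9}
t8 ∈ Sat(A[(busy ∧ ack) U ¬busy]) = {t0, t2, t4, t8, t9}, so the formula holds at t8.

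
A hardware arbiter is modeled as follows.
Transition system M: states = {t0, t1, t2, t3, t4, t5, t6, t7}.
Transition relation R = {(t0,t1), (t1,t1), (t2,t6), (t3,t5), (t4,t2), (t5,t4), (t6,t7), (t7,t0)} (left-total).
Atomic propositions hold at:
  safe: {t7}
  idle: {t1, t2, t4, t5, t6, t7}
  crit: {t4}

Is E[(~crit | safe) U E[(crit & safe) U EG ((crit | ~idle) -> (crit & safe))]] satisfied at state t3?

Sat(~crit) = {t0, t1, t2, t3, t5, t6, t7}
Sat(~crit | safe) = {t0, t1, t2, t3, t5, t6, t7}
Sat(crit & safe) = ∅
Sat(~idle) = {t0, t3}
Sat(crit | ~idle) = {t0, t3, t4}
Sat((crit | ~idle) -> (crit & safe)) = {t1, t2, t5, t6, t7}
EG ((crit | ~idle) -> (crit & safe)): greatest fixpoint, start Z0 = {t1, t2, t5, t6, t7}, keep only states in Sat with some successor in Z. Z1 = {t1, t2, t6}; Z2 = {t1, t2}; Z3 = {t1}; fixed.
Sat(EG ((crit | ~idle) -> (crit & safe))) = {t1}
E[(crit & safe) U EG ((crit | ~idle) -> (crit & safe))]: least fixpoint, start Z0 = Sat(EG ((crit | ~idle) -> (crit & safe))) = {t1}, add states in Sat(crit & safe) with some successor in Z. Already a fixed point.
Sat(E[(crit & safe) U EG ((crit | ~idle) -> (crit & safe))]) = {t1}
E[(~crit | safe) U E[(crit & safe) U EG ((crit | ~idle) -> (crit & safe))]]: least fixpoint, start Z0 = Sat(E[(crit & safe) U EG ((crit | ~idle) -> (crit & safe))]) = {t1}, add states in Sat(~crit | safe) with some successor in Z. Z1 = {t0, t1}; Z2 = {t0, t1, t7}; Z3 = {t0, t1, t6, t7}; Z4 = {t0, t1, t2, t6, t7}; fixed.
Sat(E[(~crit | safe) U E[(crit & safe) U EG ((crit | ~idle) -> (crit & safe))]]) = {t0, t1, t2, t6, t7}
t3 ∉ Sat(E[(~crit | safe) U E[(crit & safe) U EG ((crit | ~idle) -> (crit & safe))]]) = {t0, t1, t2, t6, t7}, so the formula does not hold at t3.

No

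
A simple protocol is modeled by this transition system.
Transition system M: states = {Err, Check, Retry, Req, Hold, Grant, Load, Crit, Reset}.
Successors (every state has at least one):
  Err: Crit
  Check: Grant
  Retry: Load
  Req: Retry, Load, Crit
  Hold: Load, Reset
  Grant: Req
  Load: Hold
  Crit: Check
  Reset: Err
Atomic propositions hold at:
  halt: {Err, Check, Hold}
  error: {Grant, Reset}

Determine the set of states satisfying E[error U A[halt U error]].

{Check, Grant, Reset}

A[halt U error]: least fixpoint, start Z0 = Sat(error) = {Grant, Reset}, add states in Sat(halt) with every successor in Z. Z1 = {Check, Grant, Reset}; fixed.
Sat(A[halt U error]) = {Check, Grant, Reset}
E[error U A[halt U error]]: least fixpoint, start Z0 = Sat(A[halt U error]) = {Check, Grant, Reset}, add states in Sat(error) with some successor in Z. Already a fixed point.
Sat(E[error U A[halt U error]]) = {Check, Grant, Reset}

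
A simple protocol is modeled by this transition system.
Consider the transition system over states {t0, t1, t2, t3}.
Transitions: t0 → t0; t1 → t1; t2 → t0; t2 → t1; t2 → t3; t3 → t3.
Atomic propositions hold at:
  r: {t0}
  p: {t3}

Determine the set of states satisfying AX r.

Sat(AX r) = {s : every successor in {t0}} = {t0}

{t0}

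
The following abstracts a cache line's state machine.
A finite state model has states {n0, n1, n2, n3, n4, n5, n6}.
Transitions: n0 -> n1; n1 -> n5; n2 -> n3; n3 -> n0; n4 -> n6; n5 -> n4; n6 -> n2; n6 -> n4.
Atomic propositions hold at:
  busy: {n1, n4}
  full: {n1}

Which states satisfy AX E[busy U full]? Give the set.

{n0}

E[busy U full]: least fixpoint, start Z0 = Sat(full) = {n1}, add states in Sat(busy) with some successor in Z. Already a fixed point.
Sat(E[busy U full]) = {n1}
Sat(AX E[busy U full]) = {s : every successor in {n1}} = {n0}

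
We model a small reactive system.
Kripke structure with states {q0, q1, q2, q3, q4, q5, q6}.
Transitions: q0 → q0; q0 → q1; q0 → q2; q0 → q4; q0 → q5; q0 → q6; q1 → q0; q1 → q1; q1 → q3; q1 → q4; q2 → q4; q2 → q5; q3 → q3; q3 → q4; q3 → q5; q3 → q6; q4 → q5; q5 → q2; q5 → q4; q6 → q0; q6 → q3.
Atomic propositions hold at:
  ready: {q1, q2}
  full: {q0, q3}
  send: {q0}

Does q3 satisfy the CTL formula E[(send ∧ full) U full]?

Yes

Sat(send ∧ full) = {q0}
E[(send ∧ full) U full]: least fixpoint, start Z0 = Sat(full) = {q0, q3}, add states in Sat(send ∧ full) with some successor in Z. Already a fixed point.
Sat(E[(send ∧ full) U full]) = {q0, q3}
q3 ∈ Sat(E[(send ∧ full) U full]) = {q0, q3}, so the formula holds at q3.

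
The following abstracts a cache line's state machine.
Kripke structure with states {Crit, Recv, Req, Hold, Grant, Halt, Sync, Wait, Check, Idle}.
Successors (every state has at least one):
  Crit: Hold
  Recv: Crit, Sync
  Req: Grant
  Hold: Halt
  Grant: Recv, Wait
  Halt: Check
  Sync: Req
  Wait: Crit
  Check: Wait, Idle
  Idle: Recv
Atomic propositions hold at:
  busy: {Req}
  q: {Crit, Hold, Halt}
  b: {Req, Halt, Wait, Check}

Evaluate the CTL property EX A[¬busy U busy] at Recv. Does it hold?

Yes

Sat(¬busy) = {Crit, Recv, Hold, Grant, Halt, Sync, Wait, Check, Idle}
A[¬busy U busy]: least fixpoint, start Z0 = Sat(busy) = {Req}, add states in Sat(¬busy) with every successor in Z. Z1 = {Req, Sync}; fixed.
Sat(A[¬busy U busy]) = {Req, Sync}
Sat(EX A[¬busy U busy]) = {s : some successor in {Req, Sync}} = {Recv, Sync}
Recv ∈ Sat(EX A[¬busy U busy]) = {Recv, Sync}, so the formula holds at Recv.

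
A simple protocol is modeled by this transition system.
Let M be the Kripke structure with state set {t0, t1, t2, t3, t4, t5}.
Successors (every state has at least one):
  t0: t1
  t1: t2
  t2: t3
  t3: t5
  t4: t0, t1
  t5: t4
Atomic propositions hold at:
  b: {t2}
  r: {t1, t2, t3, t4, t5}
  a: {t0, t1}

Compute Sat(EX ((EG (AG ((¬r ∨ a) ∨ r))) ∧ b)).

{t1}

Sat(¬r) = {t0}
Sat(¬r ∨ a) = {t0, t1}
Sat((¬r ∨ a) ∨ r) = {t0, t1, t2, t3, t4, t5}
AG ((¬r ∨ a) ∨ r): greatest fixpoint, start Z0 = {t0, t1, t2, t3, t4, t5}, keep only states in Sat with every successor in Z. Already a fixed point.
Sat(AG ((¬r ∨ a) ∨ r)) = {t0, t1, t2, t3, t4, t5}
EG (AG ((¬r ∨ a) ∨ r)): greatest fixpoint, start Z0 = {t0, t1, t2, t3, t4, t5}, keep only states in Sat with some successor in Z. Already a fixed point.
Sat(EG (AG ((¬r ∨ a) ∨ r))) = {t0, t1, t2, t3, t4, t5}
Sat((EG (AG ((¬r ∨ a) ∨ r))) ∧ b) = {t2}
Sat(EX ((EG (AG ((¬r ∨ a) ∨ r))) ∧ b)) = {s : some successor in {t2}} = {t1}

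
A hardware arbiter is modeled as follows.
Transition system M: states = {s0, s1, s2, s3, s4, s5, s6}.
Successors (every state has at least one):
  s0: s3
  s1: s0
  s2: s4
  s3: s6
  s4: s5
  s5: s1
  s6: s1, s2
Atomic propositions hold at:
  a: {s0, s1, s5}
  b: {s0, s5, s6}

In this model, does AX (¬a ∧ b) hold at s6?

Sat(¬a) = {s2, s3, s4, s6}
Sat(¬a ∧ b) = {s6}
Sat(AX (¬a ∧ b)) = {s : every successor in {s6}} = {s3}
s6 ∉ Sat(AX (¬a ∧ b)) = {s3}, so the formula does not hold at s6.

No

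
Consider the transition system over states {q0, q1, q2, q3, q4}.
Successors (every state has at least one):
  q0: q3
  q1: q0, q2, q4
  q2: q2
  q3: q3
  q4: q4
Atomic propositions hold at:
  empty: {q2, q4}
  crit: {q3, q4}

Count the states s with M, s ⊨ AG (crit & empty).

Sat(crit & empty) = {q4}
AG (crit & empty): greatest fixpoint, start Z0 = {q4}, keep only states in Sat with every successor in Z. Already a fixed point.
Sat(AG (crit & empty)) = {q4}
|Sat(AG (crit & empty))| = |{q4}| = 1.

1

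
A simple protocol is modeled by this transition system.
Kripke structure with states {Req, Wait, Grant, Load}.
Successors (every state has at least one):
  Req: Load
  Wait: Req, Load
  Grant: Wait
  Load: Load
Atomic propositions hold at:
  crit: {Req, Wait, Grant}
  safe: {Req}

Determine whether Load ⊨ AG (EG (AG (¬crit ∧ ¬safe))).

Sat(¬crit) = {Load}
Sat(¬safe) = {Wait, Grant, Load}
Sat(¬crit ∧ ¬safe) = {Load}
AG (¬crit ∧ ¬safe): greatest fixpoint, start Z0 = {Load}, keep only states in Sat with every successor in Z. Already a fixed point.
Sat(AG (¬crit ∧ ¬safe)) = {Load}
EG (AG (¬crit ∧ ¬safe)): greatest fixpoint, start Z0 = {Load}, keep only states in Sat with some successor in Z. Already a fixed point.
Sat(EG (AG (¬crit ∧ ¬safe))) = {Load}
AG (EG (AG (¬crit ∧ ¬safe))): greatest fixpoint, start Z0 = {Load}, keep only states in Sat with every successor in Z. Already a fixed point.
Sat(AG (EG (AG (¬crit ∧ ¬safe)))) = {Load}
Load ∈ Sat(AG (EG (AG (¬crit ∧ ¬safe)))) = {Load}, so the formula holds at Load.

Yes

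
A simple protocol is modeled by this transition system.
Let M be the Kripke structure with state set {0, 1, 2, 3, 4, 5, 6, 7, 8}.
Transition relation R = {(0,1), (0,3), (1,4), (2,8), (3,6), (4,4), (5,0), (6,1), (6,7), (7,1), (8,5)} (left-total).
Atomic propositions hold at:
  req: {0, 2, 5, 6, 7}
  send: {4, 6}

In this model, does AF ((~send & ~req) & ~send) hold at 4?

Sat(~send) = {0, 1, 2, 3, 5, 7, 8}
Sat(~req) = {1, 3, 4, 8}
Sat(~send & ~req) = {1, 3, 8}
Sat((~send & ~req) & ~send) = {1, 3, 8}
AF ((~send & ~req) & ~send): least fixpoint, start Z0 = {1, 3, 8}, add states with every successor in Z. Z1 = {0, 1, 2, 3, 7, 8}; Z2 = {0, 1, 2, 3, 5, 6, 7, 8}; fixed.
Sat(AF ((~send & ~req) & ~send)) = {0, 1, 2, 3, 5, 6, 7, 8}
4 ∉ Sat(AF ((~send & ~req) & ~send)) = {0, 1, 2, 3, 5, 6, 7, 8}, so the formula does not hold at 4.

No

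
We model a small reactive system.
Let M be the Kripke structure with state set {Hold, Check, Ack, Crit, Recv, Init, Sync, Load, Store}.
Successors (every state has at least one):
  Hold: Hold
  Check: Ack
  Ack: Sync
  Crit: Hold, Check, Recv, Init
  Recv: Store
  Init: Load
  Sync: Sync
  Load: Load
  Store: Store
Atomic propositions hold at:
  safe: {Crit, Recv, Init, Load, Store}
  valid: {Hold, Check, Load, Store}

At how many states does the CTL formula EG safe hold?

5

EG safe: greatest fixpoint, start Z0 = {Crit, Recv, Init, Load, Store}, keep only states in Sat with some successor in Z. Already a fixed point.
Sat(EG safe) = {Crit, Recv, Init, Load, Store}
|Sat(EG safe)| = |{Crit, Recv, Init, Load, Store}| = 5.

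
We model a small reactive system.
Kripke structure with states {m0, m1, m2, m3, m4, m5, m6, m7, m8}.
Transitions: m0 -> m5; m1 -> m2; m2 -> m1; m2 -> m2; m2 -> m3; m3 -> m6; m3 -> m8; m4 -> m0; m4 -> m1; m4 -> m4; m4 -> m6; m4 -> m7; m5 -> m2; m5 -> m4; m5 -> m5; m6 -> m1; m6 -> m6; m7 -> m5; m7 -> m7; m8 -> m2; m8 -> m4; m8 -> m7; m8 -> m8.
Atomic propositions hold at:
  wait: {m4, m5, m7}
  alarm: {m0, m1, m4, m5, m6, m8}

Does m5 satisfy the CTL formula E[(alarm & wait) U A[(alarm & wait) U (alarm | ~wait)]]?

Yes

Sat(alarm & wait) = {m4, m5}
Sat(~wait) = {m0, m1, m2, m3, m6, m8}
Sat(alarm | ~wait) = {m0, m1, m2, m3, m4, m5, m6, m8}
A[(alarm & wait) U (alarm | ~wait)]: least fixpoint, start Z0 = Sat((alarm | ~wait)) = {m0, m1, m2, m3, m4, m5, m6, m8}, add states in Sat(alarm & wait) with every successor in Z. Already a fixed point.
Sat(A[(alarm & wait) U (alarm | ~wait)]) = {m0, m1, m2, m3, m4, m5, m6, m8}
E[(alarm & wait) U A[(alarm & wait) U (alarm | ~wait)]]: least fixpoint, start Z0 = Sat(A[(alarm & wait) U (alarm | ~wait)]) = {m0, m1, m2, m3, m4, m5, m6, m8}, add states in Sat(alarm & wait) with some successor in Z. Already a fixed point.
Sat(E[(alarm & wait) U A[(alarm & wait) U (alarm | ~wait)]]) = {m0, m1, m2, m3, m4, m5, m6, m8}
m5 ∈ Sat(E[(alarm & wait) U A[(alarm & wait) U (alarm | ~wait)]]) = {m0, m1, m2, m3, m4, m5, m6, m8}, so the formula holds at m5.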